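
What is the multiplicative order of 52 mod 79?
13

79 is prime, so ord(52) divides φ(79) = 78.
Divisors of 78: 1, 2, 3, 6, 13, 26, 39, 78.
Repeated squaring: 52^1 ≡ 52, 52^2 ≡ 18, 52^4 ≡ 8, 52^8 ≡ 64, 52^16 ≡ 67, 52^32 ≡ 65, 52^64 ≡ 38 (mod 79).
Test 52^d mod 79 for each divisor d in increasing order:
52^1 ≡ 52
52^2 ≡ 18
52^3 = 52^2·52^1 ≡ 67
52^6 = 52^4·52^2 ≡ 65
52^13 = 52^8·52^4·52^1 ≡ 1  ← first divisor giving 1
The order is 13.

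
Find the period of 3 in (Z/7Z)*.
6

7 is prime, so ord(3) divides φ(7) = 6.
Divisors of 6: 1, 2, 3, 6.
Repeated squaring: 3^1 ≡ 3, 3^2 ≡ 2, 3^4 ≡ 4 (mod 7).
Test 3^d mod 7 for each divisor d in increasing order:
3^1 ≡ 3
3^2 ≡ 2
3^3 = 3^2·3^1 ≡ 6
3^6 = 3^4·3^2 ≡ 1  ← first divisor giving 1
The order is 6.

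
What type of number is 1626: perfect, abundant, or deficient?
abundant

Proper divisors of 1626: sum = 1 + 2 + 3 + 6 + 271 + 542 + 813 = 1638
Since 1638 > 1626, 1626 is abundant.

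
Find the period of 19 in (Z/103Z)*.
51

103 is prime, so ord(19) divides φ(103) = 102.
Divisors of 102: 1, 2, 3, 6, 17, 34, 51, 102.
Repeated squaring: 19^1 ≡ 19, 19^2 ≡ 52, 19^4 ≡ 26, 19^8 ≡ 58, 19^16 ≡ 68, 19^32 ≡ 92, 19^64 ≡ 18 (mod 103).
Test 19^d mod 103 for each divisor d in increasing order:
19^1 ≡ 19
19^2 ≡ 52
19^3 = 19^2·19^1 ≡ 61
19^6 = 19^4·19^2 ≡ 13
19^17 = 19^16·19^1 ≡ 56
19^34 = 19^32·19^2 ≡ 46
19^51 = 19^32·19^16·19^2·19^1 ≡ 1  ← first divisor giving 1
The order is 51.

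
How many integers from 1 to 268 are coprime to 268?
132

268 = 2^2 × 67
φ(n) = n × ∏(1 - 1/p) for each prime p dividing n
φ(268) = 268 × (1 - 1/2) × (1 - 1/67) = 132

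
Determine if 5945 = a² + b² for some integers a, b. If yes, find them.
4² + 77² (a=4, b=77)

Factorization: 5945 = 5 × 29 × 41
By Fermat: n is sum of two squares iff every prime p ≡ 3 (mod 4) appears to even power.
All primes ≡ 3 (mod 4) appear to even power.
Search a = 0, 1, 2, … for 5945 - a² a perfect square: first hit at a = 4: 5945 - 16 = 5929 = 77².
5945 = 4² + 77² = 16 + 5929 ✓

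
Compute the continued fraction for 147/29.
[5; 14, 2]

Euclidean algorithm steps:
147 = 5 × 29 + 2
29 = 14 × 2 + 1
2 = 2 × 1 + 0
Continued fraction: [5; 14, 2]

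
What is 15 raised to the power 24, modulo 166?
21

Repeated squaring. Binary of 24 = 11000.
15^1 ≡ 15 (mod 166); 15^2 ≡ 59 (mod 166); 15^4 ≡ 161 (mod 166); 15^8 ≡ 25 (mod 166); 15^16 ≡ 127 (mod 166)
15^24 = 15^8 × 15^16 ≡ 21 (mod 166)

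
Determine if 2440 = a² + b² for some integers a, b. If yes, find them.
18² + 46² (a=18, b=46)

Factorization: 2440 = 2^3 × 5 × 61
By Fermat: n is sum of two squares iff every prime p ≡ 3 (mod 4) appears to even power.
All primes ≡ 3 (mod 4) appear to even power.
Search a = 0, 1, 2, … for 2440 - a² a perfect square: first hit at a = 18: 2440 - 324 = 2116 = 46².
2440 = 18² + 46² = 324 + 2116 ✓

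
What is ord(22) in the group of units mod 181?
20

181 is prime, so ord(22) divides φ(181) = 180.
Divisors of 180: 1, 2, 3, 4, 5, 6, 9, 10, 12, 15, 18, 20, 30, 36, 45, 60, 90, 180.
Repeated squaring: 22^1 ≡ 22, 22^2 ≡ 122, 22^4 ≡ 42, 22^8 ≡ 135, 22^16 ≡ 125, 22^32 ≡ 59, 22^64 ≡ 42, 22^128 ≡ 135 (mod 181).
Test 22^d mod 181 for each divisor d in increasing order:
22^1 ≡ 22
22^2 ≡ 122
22^3 = 22^2·22^1 ≡ 150
22^4 ≡ 42
22^5 = 22^4·22^1 ≡ 19
22^6 = 22^4·22^2 ≡ 56
22^9 = 22^8·22^1 ≡ 74
22^10 = 22^8·22^2 ≡ 180
22^12 = 22^8·22^4 ≡ 59
22^15 = 22^8·22^4·22^2·22^1 ≡ 162
22^18 = 22^16·22^2 ≡ 46
22^20 = 22^16·22^4 ≡ 1  ← first divisor giving 1
The order is 20.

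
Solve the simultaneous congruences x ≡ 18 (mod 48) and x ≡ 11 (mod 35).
1026

Using Chinese Remainder Theorem:
M = 48 × 35 = 1680
M1 = 35, M2 = 48
y1 = 35^(-1) mod 48 = 11
y2 = 48^(-1) mod 35 = 27
x = (18×35×11 + 11×48×27) mod 1680 = 1026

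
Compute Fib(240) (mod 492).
0

Matrix identity: Q^n = [[F_(n+1), F_n], [F_n, F_(n-1)]] with Q = [[1,1],[1,0]].
n = 240 = 11110000₂. Square-and-multiply, entries mod 492:
Q^1 = [[1,1],[1,0]]
Q^3 = (Q^1)²·Q = [[3,2],[2,1]]
Q^7 = (Q^3)²·Q = [[21,13],[13,8]]
Q^15 = (Q^7)²·Q = [[3,118],[118,377]]
Q^30 = (Q^15)² = [[157,68],[68,89]]
Q^60 = (Q^30)² = [[245,0],[0,245]]
Q^120 = (Q^60)² = [[1,0],[0,1]]
Q^240 = (Q^120)² = [[1,0],[0,1]]
F_240 mod 492 = Q^240[0][1] = 0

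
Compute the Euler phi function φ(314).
156

314 = 2 × 157
φ(n) = n × ∏(1 - 1/p) for each prime p dividing n
φ(314) = 314 × (1 - 1/2) × (1 - 1/157) = 156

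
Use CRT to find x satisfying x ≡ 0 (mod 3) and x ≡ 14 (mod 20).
54

Using Chinese Remainder Theorem:
M = 3 × 20 = 60
M1 = 20, M2 = 3
y1 = 20^(-1) mod 3 = 2
y2 = 3^(-1) mod 20 = 7
x = (0×20×2 + 14×3×7) mod 60 = 54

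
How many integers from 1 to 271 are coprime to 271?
270

271 = 271
φ(n) = n × ∏(1 - 1/p) for each prime p dividing n
φ(271) = 271 × (1 - 1/271) = 270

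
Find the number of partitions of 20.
627

p(n) counts ways to write n as a sum of positive integers (order ignored).
Euler's pentagonal recurrence: p(k) = p(k-1) + p(k-2) - p(k-5) - p(k-7) + p(k-12) + p(k-15) - ... (offsets j(3j∓1)/2, signs ++--, p(0)=1, p(<0)=0).
DP table for k = 0..19: p(0)=1, p(1)=1, p(2)=2, p(3)=3, p(4)=5, p(5)=7, p(6)=11, p(7)=15, p(8)=22, p(9)=30, p(10)=42, p(11)=56, p(12)=77, p(13)=101, p(14)=135, p(15)=176, p(16)=231, p(17)=297, p(18)=385, p(19)=490.
Final step: p(20) = p(19) + p(18) - p(15) - p(13) + p(8) + p(5)
= 490 + 385 - 176 - 101 + 22 + 7
= 627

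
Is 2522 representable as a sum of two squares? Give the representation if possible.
11² + 49² (a=11, b=49)

Factorization: 2522 = 2 × 13 × 97
By Fermat: n is sum of two squares iff every prime p ≡ 3 (mod 4) appears to even power.
All primes ≡ 3 (mod 4) appear to even power.
Search a = 0, 1, 2, … for 2522 - a² a perfect square: first hit at a = 11: 2522 - 121 = 2401 = 49².
2522 = 11² + 49² = 121 + 2401 ✓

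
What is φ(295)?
232

295 = 5 × 59
φ(n) = n × ∏(1 - 1/p) for each prime p dividing n
φ(295) = 295 × (1 - 1/5) × (1 - 1/59) = 232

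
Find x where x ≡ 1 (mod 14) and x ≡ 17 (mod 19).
169

Using Chinese Remainder Theorem:
M = 14 × 19 = 266
M1 = 19, M2 = 14
y1 = 19^(-1) mod 14 = 3
y2 = 14^(-1) mod 19 = 15
x = (1×19×3 + 17×14×15) mod 266 = 169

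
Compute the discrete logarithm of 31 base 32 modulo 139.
94

Baby-step giant-step with step n = ⌈√139⌉ = 12.
Baby steps 32^j mod 139 (j:value) for j=0..11: 0:1, 1:32, 2:51, 3:103, 4:99, 5:110, 6:45, 7:50, 8:71, 9:48, 10:7, 11:85.
Giant-step multiplier: 32^(-12) ≡ 32^(138-12) = 32^126 ≡ 44 (mod 139).
Giant steps γ_i = 31·44^i mod 139: γ_0=31, γ_1=113, γ_2=107, γ_3=121, γ_4=42, γ_5=41, γ_6=136, γ_7=7 (in table at j=10).
x = i·n + j = 7·12 + 10 = 94.
Check: 32^94 ≡ 31 (mod 139).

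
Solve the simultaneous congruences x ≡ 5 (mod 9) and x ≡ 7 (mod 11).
95

Using Chinese Remainder Theorem:
M = 9 × 11 = 99
M1 = 11, M2 = 9
y1 = 11^(-1) mod 9 = 5
y2 = 9^(-1) mod 11 = 5
x = (5×11×5 + 7×9×5) mod 99 = 95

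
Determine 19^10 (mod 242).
89

Repeated squaring. Binary of 10 = 1010.
19^1 ≡ 19 (mod 242); 19^2 ≡ 119 (mod 242); 19^4 ≡ 125 (mod 242); 19^8 ≡ 137 (mod 242)
19^10 = 19^2 × 19^8 ≡ 89 (mod 242)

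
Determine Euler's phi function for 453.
300

453 = 3 × 151
φ(n) = n × ∏(1 - 1/p) for each prime p dividing n
φ(453) = 453 × (1 - 1/3) × (1 - 1/151) = 300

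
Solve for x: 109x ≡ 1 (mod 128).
101

gcd(109, 128) = 1, so the inverse exists.
Extended Euclidean algorithm on (128, 109):
128 = 1 × 109 + 19  ⟹  19 = (1)·128 + (-1)·109
109 = 5 × 19 + 14  ⟹  14 = (-5)·128 + (6)·109
19 = 1 × 14 + 5  ⟹  5 = (6)·128 + (-7)·109
14 = 2 × 5 + 4  ⟹  4 = (-17)·128 + (20)·109
5 = 1 × 4 + 1  ⟹  1 = (23)·128 + (-27)·109
So (-27)·109 ≡ 1 (mod 128), i.e. 109^(-1) ≡ -27 ≡ 101 (mod 128).
Check: 109 × 101 = 11009 ≡ 1 (mod 128)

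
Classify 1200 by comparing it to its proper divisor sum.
abundant

Proper divisors of 1200: sum = 1 + 2 + 3 + 4 + 5 + 6 + 8 + 10 + ... + 240 + 300 + 400 + 600 (29 divisors) = 2644
Since 2644 > 1200, 1200 is abundant.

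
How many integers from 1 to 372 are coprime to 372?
120

372 = 2^2 × 3 × 31
φ(n) = n × ∏(1 - 1/p) for each prime p dividing n
φ(372) = 372 × (1 - 1/2) × (1 - 1/3) × (1 - 1/31) = 120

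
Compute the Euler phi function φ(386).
192

386 = 2 × 193
φ(n) = n × ∏(1 - 1/p) for each prime p dividing n
φ(386) = 386 × (1 - 1/2) × (1 - 1/193) = 192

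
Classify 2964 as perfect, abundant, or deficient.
abundant

Proper divisors of 2964: sum = 1 + 2 + 3 + 4 + 6 + 12 + 13 + 19 + ... + 494 + 741 + 988 + 1482 (23 divisors) = 4876
Since 4876 > 2964, 2964 is abundant.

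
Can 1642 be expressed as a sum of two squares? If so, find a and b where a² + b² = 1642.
11² + 39² (a=11, b=39)

Factorization: 1642 = 2 × 821
By Fermat: n is sum of two squares iff every prime p ≡ 3 (mod 4) appears to even power.
All primes ≡ 3 (mod 4) appear to even power.
Search a = 0, 1, 2, … for 1642 - a² a perfect square: first hit at a = 11: 1642 - 121 = 1521 = 39².
1642 = 11² + 39² = 121 + 1521 ✓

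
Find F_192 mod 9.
0

Matrix identity: Q^n = [[F_(n+1), F_n], [F_n, F_(n-1)]] with Q = [[1,1],[1,0]].
n = 192 = 11000000₂. Square-and-multiply, entries mod 9:
Q^1 = [[1,1],[1,0]]
Q^3 = (Q^1)²·Q = [[3,2],[2,1]]
Q^6 = (Q^3)² = [[4,8],[8,5]]
Q^12 = (Q^6)² = [[8,0],[0,8]]
Q^24 = (Q^12)² = [[1,0],[0,1]]
Q^48 = (Q^24)² = [[1,0],[0,1]]
Q^96 = (Q^48)² = [[1,0],[0,1]]
Q^192 = (Q^96)² = [[1,0],[0,1]]
F_192 mod 9 = Q^192[0][1] = 0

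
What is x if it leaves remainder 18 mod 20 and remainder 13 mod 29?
158

Using Chinese Remainder Theorem:
M = 20 × 29 = 580
M1 = 29, M2 = 20
y1 = 29^(-1) mod 20 = 9
y2 = 20^(-1) mod 29 = 16
x = (18×29×9 + 13×20×16) mod 580 = 158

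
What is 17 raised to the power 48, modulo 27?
1

Repeated squaring. Binary of 48 = 110000.
17^1 ≡ 17 (mod 27); 17^2 ≡ 19 (mod 27); 17^4 ≡ 10 (mod 27); 17^8 ≡ 19 (mod 27); 17^16 ≡ 10 (mod 27); 17^32 ≡ 19 (mod 27)
17^48 = 17^16 × 17^32 ≡ 1 (mod 27)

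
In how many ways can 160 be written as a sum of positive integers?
107438159466

p(n) counts ways to write n as a sum of positive integers (order ignored).
Euler's pentagonal recurrence: p(k) = p(k-1) + p(k-2) - p(k-5) - p(k-7) + p(k-12) + p(k-15) - ... (offsets j(3j∓1)/2, signs ++--, p(0)=1, p(<0)=0).
DP table for k = 0..159: p(0)=1, p(1)=1, p(2)=2, p(3)=3, p(4)=5, p(5)=7, p(6)=11, p(7)=15, p(8)=22, p(9)=30, p(10)=42, p(11)=56, p(12)=77, p(13)=101, p(14)=135, p(15)=176, p(16)=231, p(17)=297, p(18)=385, p(19)=490, p(20)=627, p(21)=792, p(22)=1002, p(23)=1255, p(24)=1575, p(25)=1958, p(26)=2436, p(27)=3010, p(28)=3718, p(29)=4565, p(30)=5604, p(31)=6842, p(32)=8349, p(33)=10143, p(34)=12310, p(35)=14883, p(36)=17977, p(37)=21637, p(38)=26015, p(39)=31185, p(40)=37338, p(41)=44583, p(42)=53174, p(43)=63261, p(44)=75175, p(45)=89134, p(46)=105558, p(47)=124754, p(48)=147273, p(49)=173525, p(50)=204226, p(51)=239943, p(52)=281589, p(53)=329931, p(54)=386155, p(55)=451276, p(56)=526823, p(57)=614154, p(58)=715220, p(59)=831820, p(60)=966467, p(61)=1121505, p(62)=1300156, p(63)=1505499, p(64)=1741630, p(65)=2012558, p(66)=2323520, p(67)=2679689, p(68)=3087735, p(69)=3554345, p(70)=4087968, p(71)=4697205, p(72)=5392783, p(73)=6185689, p(74)=7089500, p(75)=8118264, p(76)=9289091, p(77)=10619863, p(78)=12132164, p(79)=13848650, p(80)=15796476, p(81)=18004327, p(82)=20506255, p(83)=23338469, p(84)=26543660, p(85)=30167357, p(86)=34262962, p(87)=38887673, p(88)=44108109, p(89)=49995925, p(90)=56634173, p(91)=64112359, p(92)=72533807, p(93)=82010177, p(94)=92669720, p(95)=104651419, p(96)=118114304, p(97)=133230930, p(98)=150198136, p(99)=169229875, p(100)=190569292, p(101)=214481126, p(102)=241265379, p(103)=271248950, p(104)=304801365, p(105)=342325709, p(106)=384276336, p(107)=431149389, p(108)=483502844, p(109)=541946240, p(110)=607163746, p(111)=679903203, p(112)=761002156, p(113)=851376628, p(114)=952050665, p(115)=1064144451, p(116)=1188908248, p(117)=1327710076, p(118)=1482074143, p(119)=1653668665, p(120)=1844349560, p(121)=2056148051, p(122)=2291320912, p(123)=2552338241, p(124)=2841940500, p(125)=3163127352, p(126)=3519222692, p(127)=3913864295, p(128)=4351078600, p(129)=4835271870, p(130)=5371315400, p(131)=5964539504, p(132)=6620830889, p(133)=7346629512, p(134)=8149040695, p(135)=9035836076, p(136)=10015581680, p(137)=11097645016, p(138)=12292341831, p(139)=13610949895, p(140)=15065878135, p(141)=16670689208, p(142)=18440293320, p(143)=20390982757, p(144)=22540654445, p(145)=24908858009, p(146)=27517052599, p(147)=30388671978, p(148)=33549419497, p(149)=37027355200, p(150)=40853235313, p(151)=45060624582, p(152)=49686288421, p(153)=54770336324, p(154)=60356673280, p(155)=66493182097, p(156)=73232243759, p(157)=80630964769, p(158)=88751778802, p(159)=97662728555.
Final step: p(160) = p(159) + p(158) - p(155) - p(153) + p(148) + p(145) - p(138) - p(134) + p(125) + p(120) - p(109) - p(103) + p(90) + p(83) - p(68) - p(60) + p(43) + p(34) - p(15) - p(5)
= 97662728555 + 88751778802 - 66493182097 - 54770336324 + 33549419497 + 24908858009 - 12292341831 - 8149040695 + 3163127352 + 1844349560 - 541946240 - 271248950 + 56634173 + 23338469 - 3087735 - 966467 + 63261 + 12310 - 176 - 7
= 107438159466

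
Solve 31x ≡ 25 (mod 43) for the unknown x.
x ≡ 23 (mod 43)

gcd(31, 43) = 1, which divides 25, so solutions exist.
Find 31^(-1) mod 43 by the extended Euclidean algorithm:
43 = 1 × 31 + 12  ⟹  12 = (1)·43 + (-1)·31
31 = 2 × 12 + 7  ⟹  7 = (-2)·43 + (3)·31
12 = 1 × 7 + 5  ⟹  5 = (3)·43 + (-4)·31
7 = 1 × 5 + 2  ⟹  2 = (-5)·43 + (7)·31
5 = 2 × 2 + 1  ⟹  1 = (13)·43 + (-18)·31
So (-18)·31 ≡ 1 (mod 43), i.e. 31^(-1) ≡ -18 ≡ 25 (mod 43).
x ≡ 25 × 25 = 625 ≡ 23 (mod 43).
Check: 31 × 23 = 713 ≡ 25 (mod 43).
Unique solution: x ≡ 23 (mod 43)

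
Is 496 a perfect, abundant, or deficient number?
perfect

Proper divisors of 496: sum = 1 + 2 + 4 + 8 + 16 + 31 + 62 + 124 + 248 = 496
Since 496 = 496, 496 is perfect.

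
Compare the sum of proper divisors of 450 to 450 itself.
abundant

Proper divisors of 450: sum = 1 + 2 + 3 + 5 + 6 + 9 + 10 + 15 + ... + 75 + 90 + 150 + 225 (17 divisors) = 759
Since 759 > 450, 450 is abundant.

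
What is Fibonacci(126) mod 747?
242

Matrix identity: Q^n = [[F_(n+1), F_n], [F_n, F_(n-1)]] with Q = [[1,1],[1,0]].
n = 126 = 1111110₂. Square-and-multiply, entries mod 747:
Q^1 = [[1,1],[1,0]]
Q^3 = (Q^1)²·Q = [[3,2],[2,1]]
Q^7 = (Q^3)²·Q = [[21,13],[13,8]]
Q^15 = (Q^7)²·Q = [[240,610],[610,377]]
Q^31 = (Q^15)²·Q = [[57,175],[175,629]]
Q^63 = (Q^31)²·Q = [[42,259],[259,530]]
Q^126 = (Q^63)² = [[121,242],[242,626]]
F_126 mod 747 = Q^126[0][1] = 242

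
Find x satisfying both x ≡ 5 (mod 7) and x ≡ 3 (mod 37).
40

Using Chinese Remainder Theorem:
M = 7 × 37 = 259
M1 = 37, M2 = 7
y1 = 37^(-1) mod 7 = 4
y2 = 7^(-1) mod 37 = 16
x = (5×37×4 + 3×7×16) mod 259 = 40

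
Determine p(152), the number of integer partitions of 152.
49686288421

p(n) counts ways to write n as a sum of positive integers (order ignored).
Euler's pentagonal recurrence: p(k) = p(k-1) + p(k-2) - p(k-5) - p(k-7) + p(k-12) + p(k-15) - ... (offsets j(3j∓1)/2, signs ++--, p(0)=1, p(<0)=0).
DP table for k = 0..151: p(0)=1, p(1)=1, p(2)=2, p(3)=3, p(4)=5, p(5)=7, p(6)=11, p(7)=15, p(8)=22, p(9)=30, p(10)=42, p(11)=56, p(12)=77, p(13)=101, p(14)=135, p(15)=176, p(16)=231, p(17)=297, p(18)=385, p(19)=490, p(20)=627, p(21)=792, p(22)=1002, p(23)=1255, p(24)=1575, p(25)=1958, p(26)=2436, p(27)=3010, p(28)=3718, p(29)=4565, p(30)=5604, p(31)=6842, p(32)=8349, p(33)=10143, p(34)=12310, p(35)=14883, p(36)=17977, p(37)=21637, p(38)=26015, p(39)=31185, p(40)=37338, p(41)=44583, p(42)=53174, p(43)=63261, p(44)=75175, p(45)=89134, p(46)=105558, p(47)=124754, p(48)=147273, p(49)=173525, p(50)=204226, p(51)=239943, p(52)=281589, p(53)=329931, p(54)=386155, p(55)=451276, p(56)=526823, p(57)=614154, p(58)=715220, p(59)=831820, p(60)=966467, p(61)=1121505, p(62)=1300156, p(63)=1505499, p(64)=1741630, p(65)=2012558, p(66)=2323520, p(67)=2679689, p(68)=3087735, p(69)=3554345, p(70)=4087968, p(71)=4697205, p(72)=5392783, p(73)=6185689, p(74)=7089500, p(75)=8118264, p(76)=9289091, p(77)=10619863, p(78)=12132164, p(79)=13848650, p(80)=15796476, p(81)=18004327, p(82)=20506255, p(83)=23338469, p(84)=26543660, p(85)=30167357, p(86)=34262962, p(87)=38887673, p(88)=44108109, p(89)=49995925, p(90)=56634173, p(91)=64112359, p(92)=72533807, p(93)=82010177, p(94)=92669720, p(95)=104651419, p(96)=118114304, p(97)=133230930, p(98)=150198136, p(99)=169229875, p(100)=190569292, p(101)=214481126, p(102)=241265379, p(103)=271248950, p(104)=304801365, p(105)=342325709, p(106)=384276336, p(107)=431149389, p(108)=483502844, p(109)=541946240, p(110)=607163746, p(111)=679903203, p(112)=761002156, p(113)=851376628, p(114)=952050665, p(115)=1064144451, p(116)=1188908248, p(117)=1327710076, p(118)=1482074143, p(119)=1653668665, p(120)=1844349560, p(121)=2056148051, p(122)=2291320912, p(123)=2552338241, p(124)=2841940500, p(125)=3163127352, p(126)=3519222692, p(127)=3913864295, p(128)=4351078600, p(129)=4835271870, p(130)=5371315400, p(131)=5964539504, p(132)=6620830889, p(133)=7346629512, p(134)=8149040695, p(135)=9035836076, p(136)=10015581680, p(137)=11097645016, p(138)=12292341831, p(139)=13610949895, p(140)=15065878135, p(141)=16670689208, p(142)=18440293320, p(143)=20390982757, p(144)=22540654445, p(145)=24908858009, p(146)=27517052599, p(147)=30388671978, p(148)=33549419497, p(149)=37027355200, p(150)=40853235313, p(151)=45060624582.
Final step: p(152) = p(151) + p(150) - p(147) - p(145) + p(140) + p(137) - p(130) - p(126) + p(117) + p(112) - p(101) - p(95) + p(82) + p(75) - p(60) - p(52) + p(35) + p(26) - p(7)
= 45060624582 + 40853235313 - 30388671978 - 24908858009 + 15065878135 + 11097645016 - 5371315400 - 3519222692 + 1327710076 + 761002156 - 214481126 - 104651419 + 20506255 + 8118264 - 966467 - 281589 + 14883 + 2436 - 15
= 49686288421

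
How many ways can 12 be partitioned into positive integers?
77

p(n) counts ways to write n as a sum of positive integers (order ignored).
Euler's pentagonal recurrence: p(k) = p(k-1) + p(k-2) - p(k-5) - p(k-7) + p(k-12) + p(k-15) - ... (offsets j(3j∓1)/2, signs ++--, p(0)=1, p(<0)=0).
DP table for k = 0..11: p(0)=1, p(1)=1, p(2)=2, p(3)=3, p(4)=5, p(5)=7, p(6)=11, p(7)=15, p(8)=22, p(9)=30, p(10)=42, p(11)=56.
Final step: p(12) = p(11) + p(10) - p(7) - p(5) + p(0)
= 56 + 42 - 15 - 7 + 1
= 77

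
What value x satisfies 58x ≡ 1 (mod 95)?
77

gcd(58, 95) = 1, so the inverse exists.
Extended Euclidean algorithm on (95, 58):
95 = 1 × 58 + 37  ⟹  37 = (1)·95 + (-1)·58
58 = 1 × 37 + 21  ⟹  21 = (-1)·95 + (2)·58
37 = 1 × 21 + 16  ⟹  16 = (2)·95 + (-3)·58
21 = 1 × 16 + 5  ⟹  5 = (-3)·95 + (5)·58
16 = 3 × 5 + 1  ⟹  1 = (11)·95 + (-18)·58
So (-18)·58 ≡ 1 (mod 95), i.e. 58^(-1) ≡ -18 ≡ 77 (mod 95).
Check: 58 × 77 = 4466 ≡ 1 (mod 95)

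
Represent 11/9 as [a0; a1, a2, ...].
[1; 4, 2]

Euclidean algorithm steps:
11 = 1 × 9 + 2
9 = 4 × 2 + 1
2 = 2 × 1 + 0
Continued fraction: [1; 4, 2]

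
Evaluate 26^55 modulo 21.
5

Repeated squaring. Binary of 55 = 110111.
26^1 ≡ 5 (mod 21); 26^2 ≡ 4 (mod 21); 26^4 ≡ 16 (mod 21); 26^8 ≡ 4 (mod 21); 26^16 ≡ 16 (mod 21); 26^32 ≡ 4 (mod 21)
26^55 = 26^1 × 26^2 × 26^4 × 26^16 × 26^32 ≡ 5 (mod 21)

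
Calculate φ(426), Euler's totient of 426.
140

426 = 2 × 3 × 71
φ(n) = n × ∏(1 - 1/p) for each prime p dividing n
φ(426) = 426 × (1 - 1/2) × (1 - 1/3) × (1 - 1/71) = 140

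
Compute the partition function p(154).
60356673280

p(n) counts ways to write n as a sum of positive integers (order ignored).
Euler's pentagonal recurrence: p(k) = p(k-1) + p(k-2) - p(k-5) - p(k-7) + p(k-12) + p(k-15) - ... (offsets j(3j∓1)/2, signs ++--, p(0)=1, p(<0)=0).
DP table for k = 0..153: p(0)=1, p(1)=1, p(2)=2, p(3)=3, p(4)=5, p(5)=7, p(6)=11, p(7)=15, p(8)=22, p(9)=30, p(10)=42, p(11)=56, p(12)=77, p(13)=101, p(14)=135, p(15)=176, p(16)=231, p(17)=297, p(18)=385, p(19)=490, p(20)=627, p(21)=792, p(22)=1002, p(23)=1255, p(24)=1575, p(25)=1958, p(26)=2436, p(27)=3010, p(28)=3718, p(29)=4565, p(30)=5604, p(31)=6842, p(32)=8349, p(33)=10143, p(34)=12310, p(35)=14883, p(36)=17977, p(37)=21637, p(38)=26015, p(39)=31185, p(40)=37338, p(41)=44583, p(42)=53174, p(43)=63261, p(44)=75175, p(45)=89134, p(46)=105558, p(47)=124754, p(48)=147273, p(49)=173525, p(50)=204226, p(51)=239943, p(52)=281589, p(53)=329931, p(54)=386155, p(55)=451276, p(56)=526823, p(57)=614154, p(58)=715220, p(59)=831820, p(60)=966467, p(61)=1121505, p(62)=1300156, p(63)=1505499, p(64)=1741630, p(65)=2012558, p(66)=2323520, p(67)=2679689, p(68)=3087735, p(69)=3554345, p(70)=4087968, p(71)=4697205, p(72)=5392783, p(73)=6185689, p(74)=7089500, p(75)=8118264, p(76)=9289091, p(77)=10619863, p(78)=12132164, p(79)=13848650, p(80)=15796476, p(81)=18004327, p(82)=20506255, p(83)=23338469, p(84)=26543660, p(85)=30167357, p(86)=34262962, p(87)=38887673, p(88)=44108109, p(89)=49995925, p(90)=56634173, p(91)=64112359, p(92)=72533807, p(93)=82010177, p(94)=92669720, p(95)=104651419, p(96)=118114304, p(97)=133230930, p(98)=150198136, p(99)=169229875, p(100)=190569292, p(101)=214481126, p(102)=241265379, p(103)=271248950, p(104)=304801365, p(105)=342325709, p(106)=384276336, p(107)=431149389, p(108)=483502844, p(109)=541946240, p(110)=607163746, p(111)=679903203, p(112)=761002156, p(113)=851376628, p(114)=952050665, p(115)=1064144451, p(116)=1188908248, p(117)=1327710076, p(118)=1482074143, p(119)=1653668665, p(120)=1844349560, p(121)=2056148051, p(122)=2291320912, p(123)=2552338241, p(124)=2841940500, p(125)=3163127352, p(126)=3519222692, p(127)=3913864295, p(128)=4351078600, p(129)=4835271870, p(130)=5371315400, p(131)=5964539504, p(132)=6620830889, p(133)=7346629512, p(134)=8149040695, p(135)=9035836076, p(136)=10015581680, p(137)=11097645016, p(138)=12292341831, p(139)=13610949895, p(140)=15065878135, p(141)=16670689208, p(142)=18440293320, p(143)=20390982757, p(144)=22540654445, p(145)=24908858009, p(146)=27517052599, p(147)=30388671978, p(148)=33549419497, p(149)=37027355200, p(150)=40853235313, p(151)=45060624582, p(152)=49686288421, p(153)=54770336324.
Final step: p(154) = p(153) + p(152) - p(149) - p(147) + p(142) + p(139) - p(132) - p(128) + p(119) + p(114) - p(103) - p(97) + p(84) + p(77) - p(62) - p(54) + p(37) + p(28) - p(9)
= 54770336324 + 49686288421 - 37027355200 - 30388671978 + 18440293320 + 13610949895 - 6620830889 - 4351078600 + 1653668665 + 952050665 - 271248950 - 133230930 + 26543660 + 10619863 - 1300156 - 386155 + 21637 + 3718 - 30
= 60356673280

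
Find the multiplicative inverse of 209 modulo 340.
109

gcd(209, 340) = 1, so the inverse exists.
Extended Euclidean algorithm on (340, 209):
340 = 1 × 209 + 131  ⟹  131 = (1)·340 + (-1)·209
209 = 1 × 131 + 78  ⟹  78 = (-1)·340 + (2)·209
131 = 1 × 78 + 53  ⟹  53 = (2)·340 + (-3)·209
78 = 1 × 53 + 25  ⟹  25 = (-3)·340 + (5)·209
53 = 2 × 25 + 3  ⟹  3 = (8)·340 + (-13)·209
25 = 8 × 3 + 1  ⟹  1 = (-67)·340 + (109)·209
So (109)·209 ≡ 1 (mod 340), i.e. 209^(-1) ≡ 109 (mod 340).
Check: 209 × 109 = 22781 ≡ 1 (mod 340)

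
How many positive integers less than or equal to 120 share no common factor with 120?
32

120 = 2^3 × 3 × 5
φ(n) = n × ∏(1 - 1/p) for each prime p dividing n
φ(120) = 120 × (1 - 1/2) × (1 - 1/3) × (1 - 1/5) = 32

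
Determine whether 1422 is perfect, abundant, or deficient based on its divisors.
abundant

Proper divisors of 1422: sum = 1 + 2 + 3 + 6 + 9 + 18 + 79 + 158 + 237 + 474 + 711 = 1698
Since 1698 > 1422, 1422 is abundant.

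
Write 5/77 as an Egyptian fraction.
1/16 + 1/411 + 1/506352

Greedy algorithm:
5/77: ceiling(77/5) = 16, use 1/16
3/1232: ceiling(1232/3) = 411, use 1/411
1/506352: ceiling(506352/1) = 506352, use 1/506352
Result: 5/77 = 1/16 + 1/411 + 1/506352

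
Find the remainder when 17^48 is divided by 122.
119

Repeated squaring. Binary of 48 = 110000.
17^1 ≡ 17 (mod 122); 17^2 ≡ 45 (mod 122); 17^4 ≡ 73 (mod 122); 17^8 ≡ 83 (mod 122); 17^16 ≡ 57 (mod 122); 17^32 ≡ 77 (mod 122)
17^48 = 17^16 × 17^32 ≡ 119 (mod 122)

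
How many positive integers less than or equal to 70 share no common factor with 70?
24

70 = 2 × 5 × 7
φ(n) = n × ∏(1 - 1/p) for each prime p dividing n
φ(70) = 70 × (1 - 1/2) × (1 - 1/5) × (1 - 1/7) = 24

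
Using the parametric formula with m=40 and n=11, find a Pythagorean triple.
(1479, 880, 1721)

Euclid's formula: a = m² - n², b = 2mn, c = m² + n²
m = 40, n = 11
a = 40² - 11² = 1600 - 121 = 1479
b = 2 × 40 × 11 = 880
c = 40² + 11² = 1600 + 121 = 1721
Verification: 1479² + 880² = 2187441 + 774400 = 2961841 = 1721² ✓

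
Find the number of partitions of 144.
22540654445

p(n) counts ways to write n as a sum of positive integers (order ignored).
Euler's pentagonal recurrence: p(k) = p(k-1) + p(k-2) - p(k-5) - p(k-7) + p(k-12) + p(k-15) - ... (offsets j(3j∓1)/2, signs ++--, p(0)=1, p(<0)=0).
DP table for k = 0..143: p(0)=1, p(1)=1, p(2)=2, p(3)=3, p(4)=5, p(5)=7, p(6)=11, p(7)=15, p(8)=22, p(9)=30, p(10)=42, p(11)=56, p(12)=77, p(13)=101, p(14)=135, p(15)=176, p(16)=231, p(17)=297, p(18)=385, p(19)=490, p(20)=627, p(21)=792, p(22)=1002, p(23)=1255, p(24)=1575, p(25)=1958, p(26)=2436, p(27)=3010, p(28)=3718, p(29)=4565, p(30)=5604, p(31)=6842, p(32)=8349, p(33)=10143, p(34)=12310, p(35)=14883, p(36)=17977, p(37)=21637, p(38)=26015, p(39)=31185, p(40)=37338, p(41)=44583, p(42)=53174, p(43)=63261, p(44)=75175, p(45)=89134, p(46)=105558, p(47)=124754, p(48)=147273, p(49)=173525, p(50)=204226, p(51)=239943, p(52)=281589, p(53)=329931, p(54)=386155, p(55)=451276, p(56)=526823, p(57)=614154, p(58)=715220, p(59)=831820, p(60)=966467, p(61)=1121505, p(62)=1300156, p(63)=1505499, p(64)=1741630, p(65)=2012558, p(66)=2323520, p(67)=2679689, p(68)=3087735, p(69)=3554345, p(70)=4087968, p(71)=4697205, p(72)=5392783, p(73)=6185689, p(74)=7089500, p(75)=8118264, p(76)=9289091, p(77)=10619863, p(78)=12132164, p(79)=13848650, p(80)=15796476, p(81)=18004327, p(82)=20506255, p(83)=23338469, p(84)=26543660, p(85)=30167357, p(86)=34262962, p(87)=38887673, p(88)=44108109, p(89)=49995925, p(90)=56634173, p(91)=64112359, p(92)=72533807, p(93)=82010177, p(94)=92669720, p(95)=104651419, p(96)=118114304, p(97)=133230930, p(98)=150198136, p(99)=169229875, p(100)=190569292, p(101)=214481126, p(102)=241265379, p(103)=271248950, p(104)=304801365, p(105)=342325709, p(106)=384276336, p(107)=431149389, p(108)=483502844, p(109)=541946240, p(110)=607163746, p(111)=679903203, p(112)=761002156, p(113)=851376628, p(114)=952050665, p(115)=1064144451, p(116)=1188908248, p(117)=1327710076, p(118)=1482074143, p(119)=1653668665, p(120)=1844349560, p(121)=2056148051, p(122)=2291320912, p(123)=2552338241, p(124)=2841940500, p(125)=3163127352, p(126)=3519222692, p(127)=3913864295, p(128)=4351078600, p(129)=4835271870, p(130)=5371315400, p(131)=5964539504, p(132)=6620830889, p(133)=7346629512, p(134)=8149040695, p(135)=9035836076, p(136)=10015581680, p(137)=11097645016, p(138)=12292341831, p(139)=13610949895, p(140)=15065878135, p(141)=16670689208, p(142)=18440293320, p(143)=20390982757.
Final step: p(144) = p(143) + p(142) - p(139) - p(137) + p(132) + p(129) - p(122) - p(118) + p(109) + p(104) - p(93) - p(87) + p(74) + p(67) - p(52) - p(44) + p(27) + p(18)
= 20390982757 + 18440293320 - 13610949895 - 11097645016 + 6620830889 + 4835271870 - 2291320912 - 1482074143 + 541946240 + 304801365 - 82010177 - 38887673 + 7089500 + 2679689 - 281589 - 75175 + 3010 + 385
= 22540654445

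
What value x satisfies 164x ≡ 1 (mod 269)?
228

gcd(164, 269) = 1, so the inverse exists.
Extended Euclidean algorithm on (269, 164):
269 = 1 × 164 + 105  ⟹  105 = (1)·269 + (-1)·164
164 = 1 × 105 + 59  ⟹  59 = (-1)·269 + (2)·164
105 = 1 × 59 + 46  ⟹  46 = (2)·269 + (-3)·164
59 = 1 × 46 + 13  ⟹  13 = (-3)·269 + (5)·164
46 = 3 × 13 + 7  ⟹  7 = (11)·269 + (-18)·164
13 = 1 × 7 + 6  ⟹  6 = (-14)·269 + (23)·164
7 = 1 × 6 + 1  ⟹  1 = (25)·269 + (-41)·164
So (-41)·164 ≡ 1 (mod 269), i.e. 164^(-1) ≡ -41 ≡ 228 (mod 269).
Check: 164 × 228 = 37392 ≡ 1 (mod 269)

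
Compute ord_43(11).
7

43 is prime, so ord(11) divides φ(43) = 42.
Divisors of 42: 1, 2, 3, 6, 7, 14, 21, 42.
Repeated squaring: 11^1 ≡ 11, 11^2 ≡ 35, 11^4 ≡ 21, 11^8 ≡ 11, 11^16 ≡ 35, 11^32 ≡ 21 (mod 43).
Test 11^d mod 43 for each divisor d in increasing order:
11^1 ≡ 11
11^2 ≡ 35
11^3 = 11^2·11^1 ≡ 41
11^6 = 11^4·11^2 ≡ 4
11^7 = 11^4·11^2·11^1 ≡ 1  ← first divisor giving 1
The order is 7.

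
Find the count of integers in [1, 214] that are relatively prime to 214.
106

214 = 2 × 107
φ(n) = n × ∏(1 - 1/p) for each prime p dividing n
φ(214) = 214 × (1 - 1/2) × (1 - 1/107) = 106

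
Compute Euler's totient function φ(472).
232

472 = 2^3 × 59
φ(n) = n × ∏(1 - 1/p) for each prime p dividing n
φ(472) = 472 × (1 - 1/2) × (1 - 1/59) = 232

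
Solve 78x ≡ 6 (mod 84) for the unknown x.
x ≡ 13 (mod 14)

gcd(78, 84) = 6, which divides 6, so solutions exist.
Divide through by 6: 13x ≡ 1 (mod 14).
Find 13^(-1) mod 14 by the extended Euclidean algorithm:
14 = 1 × 13 + 1  ⟹  1 = (1)·14 + (-1)·13
So (-1)·13 ≡ 1 (mod 14), i.e. 13^(-1) ≡ -1 ≡ 13 (mod 14).
x ≡ 13 × 1 = 13 ≡ 13 (mod 14).
Check: 78 × 13 = 1014 ≡ 6 (mod 84).
x ≡ 13 (mod 14), giving 6 solutions mod 84.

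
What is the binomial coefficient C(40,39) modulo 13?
1

Using Lucas' theorem:
Write n=40 and k=39 in base 13:
n in base 13: [3, 1]
k in base 13: [3, 0]
C(40,39) mod 13 = ∏ C(n_i, k_i) mod 13
Digit binomials (mod 13): C(3,3) = 1; C(1,0) = 1
Product: 1 × 1 = 1 ≡ 1 (mod 13)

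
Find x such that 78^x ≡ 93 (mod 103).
48

Baby-step giant-step with step n = ⌈√103⌉ = 11.
Baby steps 78^j mod 103 (j:value) for j=0..10: 0:1, 1:78, 2:7, 3:31, 4:49, 5:11, 6:34, 7:77, 8:32, 9:24, 10:18.
Giant-step multiplier: 78^(-11) ≡ 78^(102-11) = 78^91 ≡ 84 (mod 103).
Giant steps γ_i = 93·84^i mod 103: γ_0=93, γ_1=87, γ_2=98, γ_3=95, γ_4=49 (in table at j=4).
x = i·n + j = 4·11 + 4 = 48.
Check: 78^48 ≡ 93 (mod 103).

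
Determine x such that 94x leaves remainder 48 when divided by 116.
x ≡ 40 (mod 58)

gcd(94, 116) = 2, which divides 48, so solutions exist.
Divide through by 2: 47x ≡ 24 (mod 58).
Find 47^(-1) mod 58 by the extended Euclidean algorithm:
58 = 1 × 47 + 11  ⟹  11 = (1)·58 + (-1)·47
47 = 4 × 11 + 3  ⟹  3 = (-4)·58 + (5)·47
11 = 3 × 3 + 2  ⟹  2 = (13)·58 + (-16)·47
3 = 1 × 2 + 1  ⟹  1 = (-17)·58 + (21)·47
So (21)·47 ≡ 1 (mod 58), i.e. 47^(-1) ≡ 21 (mod 58).
x ≡ 21 × 24 = 504 ≡ 40 (mod 58).
Check: 94 × 40 = 3760 ≡ 48 (mod 116).
x ≡ 40 (mod 58), giving 2 solutions mod 116.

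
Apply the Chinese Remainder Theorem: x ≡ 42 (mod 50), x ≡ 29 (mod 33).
392

Using Chinese Remainder Theorem:
M = 50 × 33 = 1650
M1 = 33, M2 = 50
y1 = 33^(-1) mod 50 = 47
y2 = 50^(-1) mod 33 = 2
x = (42×33×47 + 29×50×2) mod 1650 = 392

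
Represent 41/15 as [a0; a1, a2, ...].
[2; 1, 2, 1, 3]

Euclidean algorithm steps:
41 = 2 × 15 + 11
15 = 1 × 11 + 4
11 = 2 × 4 + 3
4 = 1 × 3 + 1
3 = 3 × 1 + 0
Continued fraction: [2; 1, 2, 1, 3]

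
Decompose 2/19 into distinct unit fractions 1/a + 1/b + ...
1/10 + 1/190

Greedy algorithm:
2/19: ceiling(19/2) = 10, use 1/10
1/190: ceiling(190/1) = 190, use 1/190
Result: 2/19 = 1/10 + 1/190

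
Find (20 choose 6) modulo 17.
0

Using Lucas' theorem:
Write n=20 and k=6 in base 17:
n in base 17: [1, 3]
k in base 17: [0, 6]
C(20,6) mod 17 = ∏ C(n_i, k_i) mod 17
Digit binomials (mod 17): C(1,0) = 1; C(3,6) = 0 (k_i > n_i)
Product: 1 × 0 = 0 ≡ 0 (mod 17)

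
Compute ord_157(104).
156

157 is prime, so ord(104) divides φ(157) = 156.
Divisors of 156: 1, 2, 3, 4, 6, 12, 13, 26, 39, 52, 78, 156.
Repeated squaring: 104^1 ≡ 104, 104^2 ≡ 140, 104^4 ≡ 132, 104^8 ≡ 154, 104^16 ≡ 9, 104^32 ≡ 81, 104^64 ≡ 124, 104^128 ≡ 147 (mod 157).
Test 104^d mod 157 for each divisor d in increasing order:
104^1 ≡ 104
104^2 ≡ 140
104^3 = 104^2·104^1 ≡ 116
104^4 ≡ 132
104^6 = 104^4·104^2 ≡ 111
104^12 = 104^8·104^4 ≡ 75
104^13 = 104^8·104^4·104^1 ≡ 107
104^26 = 104^16·104^8·104^2 ≡ 145
104^39 = 104^32·104^4·104^2·104^1 ≡ 129
104^52 = 104^32·104^16·104^4 ≡ 144
104^78 = 104^64·104^8·104^4·104^2 ≡ 156
104^156 = 104^128·104^16·104^8·104^4 ≡ 1  ← first divisor giving 1
The order is 156.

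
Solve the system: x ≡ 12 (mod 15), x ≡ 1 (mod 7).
57

Using Chinese Remainder Theorem:
M = 15 × 7 = 105
M1 = 7, M2 = 15
y1 = 7^(-1) mod 15 = 13
y2 = 15^(-1) mod 7 = 1
x = (12×7×13 + 1×15×1) mod 105 = 57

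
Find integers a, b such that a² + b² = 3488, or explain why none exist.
28² + 52² (a=28, b=52)

Factorization: 3488 = 2^5 × 109
By Fermat: n is sum of two squares iff every prime p ≡ 3 (mod 4) appears to even power.
All primes ≡ 3 (mod 4) appear to even power.
Search a = 0, 1, 2, … for 3488 - a² a perfect square: first hit at a = 28: 3488 - 784 = 2704 = 52².
3488 = 28² + 52² = 784 + 2704 ✓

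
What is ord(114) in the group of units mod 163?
162

163 is prime, so ord(114) divides φ(163) = 162.
Divisors of 162: 1, 2, 3, 6, 9, 18, 27, 54, 81, 162.
Repeated squaring: 114^1 ≡ 114, 114^2 ≡ 119, 114^4 ≡ 143, 114^8 ≡ 74, 114^16 ≡ 97, 114^32 ≡ 118, 114^64 ≡ 69, 114^128 ≡ 34 (mod 163).
Test 114^d mod 163 for each divisor d in increasing order:
114^1 ≡ 114
114^2 ≡ 119
114^3 = 114^2·114^1 ≡ 37
114^6 = 114^4·114^2 ≡ 65
114^9 = 114^8·114^1 ≡ 123
114^18 = 114^16·114^2 ≡ 133
114^27 = 114^16·114^8·114^2·114^1 ≡ 59
114^54 = 114^32·114^16·114^4·114^2 ≡ 58
114^81 = 114^64·114^16·114^1 ≡ 162
114^162 = 114^128·114^32·114^2 ≡ 1  ← first divisor giving 1
The order is 162.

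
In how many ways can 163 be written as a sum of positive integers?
142798995930

p(n) counts ways to write n as a sum of positive integers (order ignored).
Euler's pentagonal recurrence: p(k) = p(k-1) + p(k-2) - p(k-5) - p(k-7) + p(k-12) + p(k-15) - ... (offsets j(3j∓1)/2, signs ++--, p(0)=1, p(<0)=0).
DP table for k = 0..162: p(0)=1, p(1)=1, p(2)=2, p(3)=3, p(4)=5, p(5)=7, p(6)=11, p(7)=15, p(8)=22, p(9)=30, p(10)=42, p(11)=56, p(12)=77, p(13)=101, p(14)=135, p(15)=176, p(16)=231, p(17)=297, p(18)=385, p(19)=490, p(20)=627, p(21)=792, p(22)=1002, p(23)=1255, p(24)=1575, p(25)=1958, p(26)=2436, p(27)=3010, p(28)=3718, p(29)=4565, p(30)=5604, p(31)=6842, p(32)=8349, p(33)=10143, p(34)=12310, p(35)=14883, p(36)=17977, p(37)=21637, p(38)=26015, p(39)=31185, p(40)=37338, p(41)=44583, p(42)=53174, p(43)=63261, p(44)=75175, p(45)=89134, p(46)=105558, p(47)=124754, p(48)=147273, p(49)=173525, p(50)=204226, p(51)=239943, p(52)=281589, p(53)=329931, p(54)=386155, p(55)=451276, p(56)=526823, p(57)=614154, p(58)=715220, p(59)=831820, p(60)=966467, p(61)=1121505, p(62)=1300156, p(63)=1505499, p(64)=1741630, p(65)=2012558, p(66)=2323520, p(67)=2679689, p(68)=3087735, p(69)=3554345, p(70)=4087968, p(71)=4697205, p(72)=5392783, p(73)=6185689, p(74)=7089500, p(75)=8118264, p(76)=9289091, p(77)=10619863, p(78)=12132164, p(79)=13848650, p(80)=15796476, p(81)=18004327, p(82)=20506255, p(83)=23338469, p(84)=26543660, p(85)=30167357, p(86)=34262962, p(87)=38887673, p(88)=44108109, p(89)=49995925, p(90)=56634173, p(91)=64112359, p(92)=72533807, p(93)=82010177, p(94)=92669720, p(95)=104651419, p(96)=118114304, p(97)=133230930, p(98)=150198136, p(99)=169229875, p(100)=190569292, p(101)=214481126, p(102)=241265379, p(103)=271248950, p(104)=304801365, p(105)=342325709, p(106)=384276336, p(107)=431149389, p(108)=483502844, p(109)=541946240, p(110)=607163746, p(111)=679903203, p(112)=761002156, p(113)=851376628, p(114)=952050665, p(115)=1064144451, p(116)=1188908248, p(117)=1327710076, p(118)=1482074143, p(119)=1653668665, p(120)=1844349560, p(121)=2056148051, p(122)=2291320912, p(123)=2552338241, p(124)=2841940500, p(125)=3163127352, p(126)=3519222692, p(127)=3913864295, p(128)=4351078600, p(129)=4835271870, p(130)=5371315400, p(131)=5964539504, p(132)=6620830889, p(133)=7346629512, p(134)=8149040695, p(135)=9035836076, p(136)=10015581680, p(137)=11097645016, p(138)=12292341831, p(139)=13610949895, p(140)=15065878135, p(141)=16670689208, p(142)=18440293320, p(143)=20390982757, p(144)=22540654445, p(145)=24908858009, p(146)=27517052599, p(147)=30388671978, p(148)=33549419497, p(149)=37027355200, p(150)=40853235313, p(151)=45060624582, p(152)=49686288421, p(153)=54770336324, p(154)=60356673280, p(155)=66493182097, p(156)=73232243759, p(157)=80630964769, p(158)=88751778802, p(159)=97662728555, p(160)=107438159466, p(161)=118159068427, p(162)=129913904637.
Final step: p(163) = p(162) + p(161) - p(158) - p(156) + p(151) + p(148) - p(141) - p(137) + p(128) + p(123) - p(112) - p(106) + p(93) + p(86) - p(71) - p(63) + p(46) + p(37) - p(18) - p(8)
= 129913904637 + 118159068427 - 88751778802 - 73232243759 + 45060624582 + 33549419497 - 16670689208 - 11097645016 + 4351078600 + 2552338241 - 761002156 - 384276336 + 82010177 + 34262962 - 4697205 - 1505499 + 105558 + 21637 - 385 - 22
= 142798995930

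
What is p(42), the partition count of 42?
53174

p(n) counts ways to write n as a sum of positive integers (order ignored).
Euler's pentagonal recurrence: p(k) = p(k-1) + p(k-2) - p(k-5) - p(k-7) + p(k-12) + p(k-15) - ... (offsets j(3j∓1)/2, signs ++--, p(0)=1, p(<0)=0).
DP table for k = 0..41: p(0)=1, p(1)=1, p(2)=2, p(3)=3, p(4)=5, p(5)=7, p(6)=11, p(7)=15, p(8)=22, p(9)=30, p(10)=42, p(11)=56, p(12)=77, p(13)=101, p(14)=135, p(15)=176, p(16)=231, p(17)=297, p(18)=385, p(19)=490, p(20)=627, p(21)=792, p(22)=1002, p(23)=1255, p(24)=1575, p(25)=1958, p(26)=2436, p(27)=3010, p(28)=3718, p(29)=4565, p(30)=5604, p(31)=6842, p(32)=8349, p(33)=10143, p(34)=12310, p(35)=14883, p(36)=17977, p(37)=21637, p(38)=26015, p(39)=31185, p(40)=37338, p(41)=44583.
Final step: p(42) = p(41) + p(40) - p(37) - p(35) + p(30) + p(27) - p(20) - p(16) + p(7) + p(2)
= 44583 + 37338 - 21637 - 14883 + 5604 + 3010 - 627 - 231 + 15 + 2
= 53174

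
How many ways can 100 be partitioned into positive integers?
190569292

p(n) counts ways to write n as a sum of positive integers (order ignored).
Euler's pentagonal recurrence: p(k) = p(k-1) + p(k-2) - p(k-5) - p(k-7) + p(k-12) + p(k-15) - ... (offsets j(3j∓1)/2, signs ++--, p(0)=1, p(<0)=0).
DP table for k = 0..99: p(0)=1, p(1)=1, p(2)=2, p(3)=3, p(4)=5, p(5)=7, p(6)=11, p(7)=15, p(8)=22, p(9)=30, p(10)=42, p(11)=56, p(12)=77, p(13)=101, p(14)=135, p(15)=176, p(16)=231, p(17)=297, p(18)=385, p(19)=490, p(20)=627, p(21)=792, p(22)=1002, p(23)=1255, p(24)=1575, p(25)=1958, p(26)=2436, p(27)=3010, p(28)=3718, p(29)=4565, p(30)=5604, p(31)=6842, p(32)=8349, p(33)=10143, p(34)=12310, p(35)=14883, p(36)=17977, p(37)=21637, p(38)=26015, p(39)=31185, p(40)=37338, p(41)=44583, p(42)=53174, p(43)=63261, p(44)=75175, p(45)=89134, p(46)=105558, p(47)=124754, p(48)=147273, p(49)=173525, p(50)=204226, p(51)=239943, p(52)=281589, p(53)=329931, p(54)=386155, p(55)=451276, p(56)=526823, p(57)=614154, p(58)=715220, p(59)=831820, p(60)=966467, p(61)=1121505, p(62)=1300156, p(63)=1505499, p(64)=1741630, p(65)=2012558, p(66)=2323520, p(67)=2679689, p(68)=3087735, p(69)=3554345, p(70)=4087968, p(71)=4697205, p(72)=5392783, p(73)=6185689, p(74)=7089500, p(75)=8118264, p(76)=9289091, p(77)=10619863, p(78)=12132164, p(79)=13848650, p(80)=15796476, p(81)=18004327, p(82)=20506255, p(83)=23338469, p(84)=26543660, p(85)=30167357, p(86)=34262962, p(87)=38887673, p(88)=44108109, p(89)=49995925, p(90)=56634173, p(91)=64112359, p(92)=72533807, p(93)=82010177, p(94)=92669720, p(95)=104651419, p(96)=118114304, p(97)=133230930, p(98)=150198136, p(99)=169229875.
Final step: p(100) = p(99) + p(98) - p(95) - p(93) + p(88) + p(85) - p(78) - p(74) + p(65) + p(60) - p(49) - p(43) + p(30) + p(23) - p(8) - p(0)
= 169229875 + 150198136 - 104651419 - 82010177 + 44108109 + 30167357 - 12132164 - 7089500 + 2012558 + 966467 - 173525 - 63261 + 5604 + 1255 - 22 - 1
= 190569292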